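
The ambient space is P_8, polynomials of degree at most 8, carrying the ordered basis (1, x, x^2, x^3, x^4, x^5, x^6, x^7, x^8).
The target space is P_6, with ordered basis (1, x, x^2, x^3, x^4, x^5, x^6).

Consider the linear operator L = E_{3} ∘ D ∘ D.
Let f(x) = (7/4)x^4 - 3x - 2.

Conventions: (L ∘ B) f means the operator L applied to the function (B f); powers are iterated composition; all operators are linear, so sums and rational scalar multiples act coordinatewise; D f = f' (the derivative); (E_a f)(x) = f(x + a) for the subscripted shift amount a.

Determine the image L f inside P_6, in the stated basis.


D f = 7x^3 - 3
D D f = 21x^2
E_{3} D D f = 21x^2 + 126x + 189

the result is g(x) = 21x^2 + 126x + 189


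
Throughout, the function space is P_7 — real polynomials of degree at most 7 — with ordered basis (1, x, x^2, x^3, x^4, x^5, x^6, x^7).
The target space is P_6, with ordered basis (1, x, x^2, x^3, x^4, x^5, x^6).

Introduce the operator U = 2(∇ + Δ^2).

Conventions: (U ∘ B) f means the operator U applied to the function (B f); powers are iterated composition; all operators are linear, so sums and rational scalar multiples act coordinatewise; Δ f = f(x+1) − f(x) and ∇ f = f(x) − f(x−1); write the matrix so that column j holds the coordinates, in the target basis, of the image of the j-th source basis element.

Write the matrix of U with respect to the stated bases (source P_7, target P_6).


the matrix is [[0, 2, 2, 14, 26, 62, 122, 254]; [0, 0, 4, 6, 56, 130, 372, 854]; [0, 0, 0, 6, 12, 140, 390, 1302]; [0, 0, 0, 0, 8, 20, 280, 910]; [0, 0, 0, 0, 0, 10, 30, 490]; [0, 0, 0, 0, 0, 0, 12, 42]; [0, 0, 0, 0, 0, 0, 0, 14]] (rows listed top to bottom)

image of 1: 0
image of x: 2
image of x^2: 4x + 2
image of x^3: 6x^2 + 6x + 14
image of x^4: 8x^3 + 12x^2 + 56x + 26
image of x^5: 10x^4 + 20x^3 + 140x^2 + 130x + 62
image of x^6: 12x^5 + 30x^4 + 280x^3 + 390x^2 + 372x + 122
image of x^7: 14x^6 + 42x^5 + 490x^4 + 910x^3 + 1302x^2 + 854x + 254
each image's coordinates form column j of the matrix


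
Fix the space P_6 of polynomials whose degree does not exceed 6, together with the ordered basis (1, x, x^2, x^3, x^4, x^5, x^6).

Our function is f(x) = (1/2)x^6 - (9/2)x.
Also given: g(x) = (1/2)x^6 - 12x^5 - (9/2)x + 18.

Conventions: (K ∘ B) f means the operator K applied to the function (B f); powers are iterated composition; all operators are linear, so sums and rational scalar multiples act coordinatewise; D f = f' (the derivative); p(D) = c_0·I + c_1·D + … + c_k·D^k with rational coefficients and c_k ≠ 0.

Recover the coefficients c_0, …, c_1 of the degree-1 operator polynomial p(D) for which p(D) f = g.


p(D) = I − 4·D, i.e. c_0 = 1, c_1 = -4

D^0 f = (1/2)x^6 - (9/2)x
D^1 f = 3x^5 - 9/2
matching coefficients of g against c_0 f + c_1 Df + … from the top degree down determines the c_i
solution: c_0 = 1, c_1 = -4


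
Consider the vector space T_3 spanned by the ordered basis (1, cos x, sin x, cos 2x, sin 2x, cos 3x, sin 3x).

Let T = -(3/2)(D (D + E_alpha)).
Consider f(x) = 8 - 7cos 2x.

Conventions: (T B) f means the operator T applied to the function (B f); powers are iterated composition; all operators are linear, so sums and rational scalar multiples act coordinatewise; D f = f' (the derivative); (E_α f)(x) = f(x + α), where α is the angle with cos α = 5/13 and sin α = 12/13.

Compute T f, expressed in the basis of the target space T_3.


the result is g(x) = -(9618/169)cos 2x + (2499/169)sin 2x

D f = 14sin 2x
E_alpha f = 8 + (833/169)cos 2x + (840/169)sin 2x
(D + E_alpha) f = 8 + (833/169)cos 2x + (3206/169)sin 2x
D (D + E_alpha) f = (6412/169)cos 2x - (1666/169)sin 2x
(-(3/2)(D (D + E_alpha))) f = -(9618/169)cos 2x + (2499/169)sin 2x


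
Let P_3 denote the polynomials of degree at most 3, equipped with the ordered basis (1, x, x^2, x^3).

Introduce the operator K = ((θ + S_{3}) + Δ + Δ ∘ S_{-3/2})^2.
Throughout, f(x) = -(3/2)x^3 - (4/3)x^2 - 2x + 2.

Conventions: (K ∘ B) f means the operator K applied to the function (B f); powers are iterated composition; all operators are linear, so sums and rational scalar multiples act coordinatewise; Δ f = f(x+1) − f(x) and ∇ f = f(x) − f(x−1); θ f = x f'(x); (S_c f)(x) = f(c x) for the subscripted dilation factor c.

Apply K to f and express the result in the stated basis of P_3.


θ f = -(9/2)x^3 - (8/3)x^2 - 2x
S_{3} f = -(81/2)x^3 - 12x^2 - 6x + 2
(θ + S_{3}) f = -45x^3 - (44/3)x^2 - 8x + 2
Δ f = -(9/2)x^2 - (43/6)x - 29/6
S_{-3/2} f = (81/16)x^3 - 3x^2 + 3x + 2
Δ S_{-3/2} f = (243/16)x^2 + (147/16)x + 81/16
((θ + S_{3}) + Δ + Δ ∘ S_{-3/2}) f = -45x^3 - (191/48)x^2 - (287/48)x + 107/48
θ ((θ + S_{3}) + Δ + Δ ∘ S_{-3/2}) f = -135x^3 - (191/24)x^2 - (287/48)x
S_{3} ((θ + S_{3}) + Δ + Δ ∘ S_{-3/2}) f = -1215x^3 - (573/16)x^2 - (287/16)x + 107/48
(θ + S_{3}) ((θ + S_{3}) + Δ + Δ ∘ S_{-3/2}) f = -1350x^3 - (2101/48)x^2 - (287/12)x + 107/48
Δ ((θ + S_{3}) + Δ + Δ ∘ S_{-3/2}) f = -135x^2 - (3431/24)x - 1319/24
S_{-3/2} ((θ + S_{3}) + Δ + Δ ∘ S_{-3/2}) f = (1215/8)x^3 - (573/64)x^2 + (287/32)x + 107/48
Δ S_{-3/2} ((θ + S_{3}) + Δ + Δ ∘ S_{-3/2}) f = (3645/8)x^2 + (14007/32)x + 9721/64
((θ + S_{3}) + Δ + Δ ∘ S_{-3/2}) ((θ + S_{3}) + Δ + Δ ∘ S_{-3/2}) f = -1350x^3 + (13289/48)x^2 + (8667/32)x + 19039/192

the image equals g(x) = -1350x^3 + (13289/48)x^2 + (8667/32)x + 19039/192


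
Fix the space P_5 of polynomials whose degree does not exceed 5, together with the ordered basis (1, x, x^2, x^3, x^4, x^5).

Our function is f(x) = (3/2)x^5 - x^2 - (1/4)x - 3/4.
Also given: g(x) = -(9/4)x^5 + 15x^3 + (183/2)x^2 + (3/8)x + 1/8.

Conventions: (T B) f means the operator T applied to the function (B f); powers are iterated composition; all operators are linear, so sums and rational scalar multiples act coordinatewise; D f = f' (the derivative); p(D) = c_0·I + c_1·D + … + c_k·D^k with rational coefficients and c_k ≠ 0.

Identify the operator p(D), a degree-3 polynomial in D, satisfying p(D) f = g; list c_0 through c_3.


c_0 = -3/2, c_1 = 0, c_2 = 1/2, c_3 = 1

D^0 f = (3/2)x^5 - x^2 - (1/4)x - 3/4
D^1 f = (15/2)x^4 - 2x - 1/4
D^2 f = 30x^3 - 2
D^3 f = 90x^2
matching coefficients of g against c_0 f + c_1 Df + … from the top degree down determines the c_i
solution: c_0 = -3/2, c_1 = 0, c_2 = 1/2, c_3 = 1


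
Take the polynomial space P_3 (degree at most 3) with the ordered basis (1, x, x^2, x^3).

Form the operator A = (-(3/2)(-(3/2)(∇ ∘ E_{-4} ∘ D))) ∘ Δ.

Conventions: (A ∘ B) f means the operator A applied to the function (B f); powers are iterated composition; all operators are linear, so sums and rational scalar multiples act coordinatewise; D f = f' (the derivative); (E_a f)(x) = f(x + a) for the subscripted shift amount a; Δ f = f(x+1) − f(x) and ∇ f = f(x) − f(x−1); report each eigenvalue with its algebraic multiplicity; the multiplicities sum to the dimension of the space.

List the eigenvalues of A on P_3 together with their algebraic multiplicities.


image of 1: 0
image of x: 0
image of x^2: 0
image of x^3: 27/2
the matrix is upper triangular; its diagonal is (0, 0, 0, 0)
for a triangular matrix the eigenvalues are the diagonal entries, with algebraic multiplicity their repetition count

λ = 0 (multiplicity 4)


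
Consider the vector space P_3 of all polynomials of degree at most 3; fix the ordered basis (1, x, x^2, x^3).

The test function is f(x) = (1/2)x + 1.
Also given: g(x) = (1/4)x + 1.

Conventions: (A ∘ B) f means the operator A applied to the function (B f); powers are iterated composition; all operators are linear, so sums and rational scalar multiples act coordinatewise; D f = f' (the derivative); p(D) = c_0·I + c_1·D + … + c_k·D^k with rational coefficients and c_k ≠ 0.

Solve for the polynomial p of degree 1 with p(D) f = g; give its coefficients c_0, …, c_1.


D^0 f = (1/2)x + 1
D^1 f = 1/2
matching coefficients of g against c_0 f + c_1 Df + … from the top degree down determines the c_i
solution: c_0 = 1/2, c_1 = 1

c_0 = 1/2, c_1 = 1


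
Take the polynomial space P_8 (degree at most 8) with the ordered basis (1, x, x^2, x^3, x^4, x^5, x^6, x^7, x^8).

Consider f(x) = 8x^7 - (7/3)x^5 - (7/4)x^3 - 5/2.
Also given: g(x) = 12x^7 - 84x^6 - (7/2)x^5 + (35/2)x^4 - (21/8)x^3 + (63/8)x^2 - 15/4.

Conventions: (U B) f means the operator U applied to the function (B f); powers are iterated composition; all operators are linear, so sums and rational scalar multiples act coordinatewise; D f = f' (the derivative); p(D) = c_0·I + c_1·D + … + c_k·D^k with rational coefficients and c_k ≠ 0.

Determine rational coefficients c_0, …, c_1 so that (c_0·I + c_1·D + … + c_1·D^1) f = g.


p(D) = (3/2)·I − (3/2)·D, i.e. c_0 = 3/2, c_1 = -3/2

D^0 f = 8x^7 - (7/3)x^5 - (7/4)x^3 - 5/2
D^1 f = 56x^6 - (35/3)x^4 - (21/4)x^2
matching coefficients of g against c_0 f + c_1 Df + … from the top degree down determines the c_i
solution: c_0 = 3/2, c_1 = -3/2


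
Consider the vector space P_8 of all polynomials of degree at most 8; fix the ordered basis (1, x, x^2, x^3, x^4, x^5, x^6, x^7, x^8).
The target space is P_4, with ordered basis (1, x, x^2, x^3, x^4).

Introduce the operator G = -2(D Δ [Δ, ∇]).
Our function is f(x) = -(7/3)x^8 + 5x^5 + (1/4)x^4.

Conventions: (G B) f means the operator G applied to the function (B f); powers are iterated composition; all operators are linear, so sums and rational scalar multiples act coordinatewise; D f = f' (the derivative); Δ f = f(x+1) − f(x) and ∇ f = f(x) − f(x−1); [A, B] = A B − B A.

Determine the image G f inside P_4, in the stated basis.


the image equals g(x) = 0

∇ f = -(56/3)x^7 + (196/3)x^6 - (392/3)x^5 + (565/3)x^4 - (539/3)x^3 + (683/6)x^2 - (128/3)x + 85/12
Δ ∇ f = -(392/3)x^6 - (980/3)x^4 + 100x^3 - (383/3)x^2 + 50x - 25/6
Δ f = -(56/3)x^7 - (196/3)x^6 - (392/3)x^5 - (415/3)x^4 - (239/3)x^3 - (83/6)x^2 + (22/3)x + 35/12
∇ Δ f = -(392/3)x^6 - (980/3)x^4 + 100x^3 - (383/3)x^2 + 50x - 25/6
[Δ, ∇] f = 0
Δ [Δ, ∇] f = 0
D Δ [Δ, ∇] f = 0
(-2(D Δ [Δ, ∇])) f = 0


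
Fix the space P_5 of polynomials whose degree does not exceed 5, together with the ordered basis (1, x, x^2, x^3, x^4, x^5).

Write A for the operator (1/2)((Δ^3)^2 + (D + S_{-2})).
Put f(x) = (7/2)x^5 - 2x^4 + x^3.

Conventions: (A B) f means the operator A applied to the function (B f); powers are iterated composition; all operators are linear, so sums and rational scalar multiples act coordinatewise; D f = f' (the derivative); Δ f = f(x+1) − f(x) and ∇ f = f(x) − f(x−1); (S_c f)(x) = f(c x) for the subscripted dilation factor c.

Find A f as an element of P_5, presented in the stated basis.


Δ f = (35/2)x^4 + 27x^3 + 26x^2 + (25/2)x + 5/2
Δ Δ f = 70x^3 + 186x^2 + 203x + 83
Δ Δ Δ f = 210x^2 + 582x + 459
Δ Δ^3 f = 420x + 792
Δ Δ Δ^3 f = 420
Δ Δ Δ Δ^3 f = 0
D f = (35/2)x^4 - 8x^3 + 3x^2
S_{-2} f = -112x^5 - 32x^4 - 8x^3
(D + S_{-2}) f = -112x^5 - (29/2)x^4 - 16x^3 + 3x^2
((Δ^3)^2 + (D + S_{-2})) f = -112x^5 - (29/2)x^4 - 16x^3 + 3x^2
((1/2)((Δ^3)^2 + (D + S_{-2}))) f = -56x^5 - (29/4)x^4 - 8x^3 + (3/2)x^2

the result is g(x) = -56x^5 - (29/4)x^4 - 8x^3 + (3/2)x^2


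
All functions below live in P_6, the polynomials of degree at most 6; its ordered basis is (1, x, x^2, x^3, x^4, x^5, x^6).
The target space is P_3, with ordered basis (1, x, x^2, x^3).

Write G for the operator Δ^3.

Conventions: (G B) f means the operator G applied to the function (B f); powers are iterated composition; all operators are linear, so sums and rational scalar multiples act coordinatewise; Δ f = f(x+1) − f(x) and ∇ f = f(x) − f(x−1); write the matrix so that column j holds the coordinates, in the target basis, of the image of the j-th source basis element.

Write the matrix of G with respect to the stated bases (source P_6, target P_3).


the matrix is [[0, 0, 0, 6, 36, 150, 540]; [0, 0, 0, 0, 24, 180, 900]; [0, 0, 0, 0, 0, 60, 540]; [0, 0, 0, 0, 0, 0, 120]] (rows listed top to bottom)

image of 1: 0
image of x: 0
image of x^2: 0
image of x^3: 6
image of x^4: 24x + 36
image of x^5: 60x^2 + 180x + 150
image of x^6: 120x^3 + 540x^2 + 900x + 540
each image's coordinates form column j of the matrix


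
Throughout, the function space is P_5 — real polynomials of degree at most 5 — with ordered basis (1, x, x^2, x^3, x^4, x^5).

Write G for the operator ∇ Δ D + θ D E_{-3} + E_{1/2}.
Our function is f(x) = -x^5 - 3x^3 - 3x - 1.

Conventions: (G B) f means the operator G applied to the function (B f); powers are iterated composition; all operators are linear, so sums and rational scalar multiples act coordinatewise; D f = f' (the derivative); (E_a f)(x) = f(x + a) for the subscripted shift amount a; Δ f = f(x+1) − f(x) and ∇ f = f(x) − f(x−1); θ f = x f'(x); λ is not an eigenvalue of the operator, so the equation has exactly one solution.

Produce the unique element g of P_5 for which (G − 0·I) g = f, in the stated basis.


g(x) = -x^5 + (45/2)x^4 - (991/2)x^3 + (23615/4)x^2 - (476521/16)x + 526653/32

write g with unknown coordinates in the stated basis and equate coefficients in (G − 0·I) g = f
solving from the highest basis element down gives g = -x^5 + (45/2)x^4 - (991/2)x^3 + (23615/4)x^2 - (476521/16)x + 526653/32
check: G g = -x^5 - 3x^3 - 3x - 1
so G g − 0·g = -x^5 - 3x^3 - 3x - 1 = f ✓


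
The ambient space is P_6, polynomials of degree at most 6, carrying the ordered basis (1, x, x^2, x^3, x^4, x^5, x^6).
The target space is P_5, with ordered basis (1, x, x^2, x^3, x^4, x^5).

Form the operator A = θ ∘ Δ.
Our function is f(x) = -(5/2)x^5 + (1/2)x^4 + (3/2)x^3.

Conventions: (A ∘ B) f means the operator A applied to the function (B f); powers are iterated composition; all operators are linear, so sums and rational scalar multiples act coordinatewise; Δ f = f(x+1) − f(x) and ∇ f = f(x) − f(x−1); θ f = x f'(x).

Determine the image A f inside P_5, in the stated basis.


the image equals g(x) = -50x^4 - 69x^3 - 35x^2 - 6x

Δ f = -(25/2)x^4 - 23x^3 - (35/2)x^2 - 6x - 1/2
θ Δ f = -50x^4 - 69x^3 - 35x^2 - 6x


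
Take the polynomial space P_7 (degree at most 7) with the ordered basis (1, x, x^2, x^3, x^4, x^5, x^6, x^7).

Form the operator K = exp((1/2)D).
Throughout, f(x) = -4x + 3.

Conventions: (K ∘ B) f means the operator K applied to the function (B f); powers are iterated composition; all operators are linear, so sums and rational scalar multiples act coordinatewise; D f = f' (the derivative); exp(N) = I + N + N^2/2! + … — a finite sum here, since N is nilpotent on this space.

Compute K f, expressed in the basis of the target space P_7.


order-1 term: -2
the series for exp((1/2)D) f terminates at order 1
exp((1/2)D) f = -4x + 1

the result is g(x) = -4x + 1


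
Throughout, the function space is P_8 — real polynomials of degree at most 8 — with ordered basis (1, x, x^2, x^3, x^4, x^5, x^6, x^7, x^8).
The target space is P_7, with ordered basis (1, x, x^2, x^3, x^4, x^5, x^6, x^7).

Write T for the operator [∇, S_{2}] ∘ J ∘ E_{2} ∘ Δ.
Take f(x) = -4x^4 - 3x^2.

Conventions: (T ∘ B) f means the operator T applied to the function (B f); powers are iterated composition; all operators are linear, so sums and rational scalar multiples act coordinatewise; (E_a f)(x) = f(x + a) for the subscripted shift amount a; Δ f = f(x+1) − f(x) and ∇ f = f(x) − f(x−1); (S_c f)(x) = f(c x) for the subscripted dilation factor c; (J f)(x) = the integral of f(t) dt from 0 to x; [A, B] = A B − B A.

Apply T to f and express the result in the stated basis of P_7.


Δ f = -16x^3 - 24x^2 - 22x - 7
E_{2} Δ f = -16x^3 - 120x^2 - 310x - 275
J E_{2} Δ f = -4x^4 - 40x^3 - 155x^2 - 275x
S_{2} (J ∘ E_{2} ∘ Δ) f = -64x^4 - 320x^3 - 620x^2 - 550x
∇ S_{2} (J ∘ E_{2} ∘ Δ) f = -256x^3 - 576x^2 - 536x - 186
∇ (J ∘ E_{2} ∘ Δ) f = -16x^3 - 96x^2 - 206x - 156
S_{2} ∇ (J ∘ E_{2} ∘ Δ) f = -128x^3 - 384x^2 - 412x - 156
[∇, S_{2}] (J ∘ E_{2} ∘ Δ) f = -128x^3 - 192x^2 - 124x - 30

g(x) = -128x^3 - 192x^2 - 124x - 30


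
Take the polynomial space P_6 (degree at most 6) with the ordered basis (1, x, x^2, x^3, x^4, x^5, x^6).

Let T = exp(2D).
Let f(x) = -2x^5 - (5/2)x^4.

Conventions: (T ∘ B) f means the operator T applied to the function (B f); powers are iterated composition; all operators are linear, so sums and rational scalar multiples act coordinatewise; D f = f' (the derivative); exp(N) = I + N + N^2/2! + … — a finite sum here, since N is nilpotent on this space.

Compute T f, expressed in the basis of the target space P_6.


the result is g(x) = -2x^5 - (45/2)x^4 - 100x^3 - 220x^2 - 240x - 104

order-1 term: -20x^4 - 20x^3
order-2 term: -80x^3 - 60x^2
order-3 term: -160x^2 - 80x
order-4 term: -160x - 40
order-5 term: -64
the series for exp(2D) f terminates at order 5
exp(2D) f = -2x^5 - (45/2)x^4 - 100x^3 - 220x^2 - 240x - 104


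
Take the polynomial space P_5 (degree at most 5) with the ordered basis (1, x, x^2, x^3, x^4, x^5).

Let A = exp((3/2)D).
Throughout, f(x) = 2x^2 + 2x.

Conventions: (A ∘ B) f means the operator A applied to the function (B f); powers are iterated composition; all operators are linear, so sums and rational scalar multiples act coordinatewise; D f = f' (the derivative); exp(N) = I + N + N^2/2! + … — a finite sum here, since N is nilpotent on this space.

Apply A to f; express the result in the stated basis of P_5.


order-1 term: 6x + 3
order-2 term: 9/2
the series for exp((3/2)D) f terminates at order 2
exp((3/2)D) f = 2x^2 + 8x + 15/2

g(x) = 2x^2 + 8x + 15/2


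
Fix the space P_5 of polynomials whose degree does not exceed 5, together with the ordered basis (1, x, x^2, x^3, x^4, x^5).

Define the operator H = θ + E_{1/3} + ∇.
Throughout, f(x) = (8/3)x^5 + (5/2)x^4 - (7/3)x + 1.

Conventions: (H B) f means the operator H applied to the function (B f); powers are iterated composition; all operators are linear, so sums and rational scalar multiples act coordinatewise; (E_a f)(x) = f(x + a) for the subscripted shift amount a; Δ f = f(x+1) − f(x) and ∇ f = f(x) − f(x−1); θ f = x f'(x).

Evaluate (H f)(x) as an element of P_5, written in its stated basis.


the image equals g(x) = 16x^5 + (545/18)x^4 - (280/27)x^3 + (1160/81)x^2 - (1814/243)x - 1387/729

θ f = (40/3)x^5 + 10x^4 - (7/3)x
E_{1/3} f = (8/3)x^5 + (125/18)x^4 + (170/27)x^3 + (215/81)x^2 - (437/243)x + 385/1458
∇ f = (40/3)x^4 - (50/3)x^3 + (35/3)x^2 - (10/3)x - 13/6
(θ + E_{1/3} + ∇) f = 16x^5 + (545/18)x^4 - (280/27)x^3 + (1160/81)x^2 - (1814/243)x - 1387/729


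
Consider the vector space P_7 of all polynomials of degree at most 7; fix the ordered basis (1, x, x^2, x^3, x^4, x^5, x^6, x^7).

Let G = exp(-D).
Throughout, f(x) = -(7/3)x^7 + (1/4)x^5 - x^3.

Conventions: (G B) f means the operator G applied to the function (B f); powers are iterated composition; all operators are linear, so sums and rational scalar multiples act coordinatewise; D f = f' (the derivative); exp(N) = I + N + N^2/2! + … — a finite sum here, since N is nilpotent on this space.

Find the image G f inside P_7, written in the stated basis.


g(x) = -(7/3)x^7 + (49/3)x^6 - (195/4)x^5 + (965/12)x^4 - (481/6)x^3 + (99/2)x^2 - (217/12)x + 37/12

order-1 term: (49/3)x^6 - (5/4)x^4 + 3x^2
order-2 term: -49x^5 + (5/2)x^3 - 3x
order-3 term: (245/3)x^4 - (5/2)x^2 + 1
order-4 term: -(245/3)x^3 + (5/4)x
order-5 term: 49x^2 - 1/4
order-6 term: -(49/3)x
order-7 term: 7/3
the series for exp(-D) f terminates at order 7
exp(-D) f = -(7/3)x^7 + (49/3)x^6 - (195/4)x^5 + (965/12)x^4 - (481/6)x^3 + (99/2)x^2 - (217/12)x + 37/12


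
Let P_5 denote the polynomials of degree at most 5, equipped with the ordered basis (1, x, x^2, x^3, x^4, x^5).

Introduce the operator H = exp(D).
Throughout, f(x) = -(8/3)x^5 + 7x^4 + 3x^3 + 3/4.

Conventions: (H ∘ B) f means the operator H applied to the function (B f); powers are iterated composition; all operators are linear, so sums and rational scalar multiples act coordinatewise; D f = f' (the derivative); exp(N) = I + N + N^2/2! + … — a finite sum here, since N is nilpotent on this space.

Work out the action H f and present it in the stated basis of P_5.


g(x) = -(8/3)x^5 - (19/3)x^4 + (13/3)x^3 + (73/3)x^2 + (71/3)x + 97/12

order-1 term: -(40/3)x^4 + 28x^3 + 9x^2
order-2 term: -(80/3)x^3 + 42x^2 + 9x
order-3 term: -(80/3)x^2 + 28x + 3
order-4 term: -(40/3)x + 7
order-5 term: -8/3
the series for exp(D) f terminates at order 5
exp(D) f = -(8/3)x^5 - (19/3)x^4 + (13/3)x^3 + (73/3)x^2 + (71/3)x + 97/12


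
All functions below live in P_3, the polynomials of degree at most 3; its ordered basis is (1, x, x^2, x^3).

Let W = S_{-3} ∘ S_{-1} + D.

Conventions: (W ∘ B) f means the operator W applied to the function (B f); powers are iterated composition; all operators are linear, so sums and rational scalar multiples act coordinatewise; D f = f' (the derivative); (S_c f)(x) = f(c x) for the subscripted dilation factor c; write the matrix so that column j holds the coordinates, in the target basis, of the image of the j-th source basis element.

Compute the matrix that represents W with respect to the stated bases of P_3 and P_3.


the matrix is [[1, 1, 0, 0]; [0, 3, 2, 0]; [0, 0, 9, 3]; [0, 0, 0, 27]] (rows listed top to bottom)

image of 1: 1
image of x: 3x + 1
image of x^2: 9x^2 + 2x
image of x^3: 27x^3 + 3x^2
each image's coordinates form column j of the matrix


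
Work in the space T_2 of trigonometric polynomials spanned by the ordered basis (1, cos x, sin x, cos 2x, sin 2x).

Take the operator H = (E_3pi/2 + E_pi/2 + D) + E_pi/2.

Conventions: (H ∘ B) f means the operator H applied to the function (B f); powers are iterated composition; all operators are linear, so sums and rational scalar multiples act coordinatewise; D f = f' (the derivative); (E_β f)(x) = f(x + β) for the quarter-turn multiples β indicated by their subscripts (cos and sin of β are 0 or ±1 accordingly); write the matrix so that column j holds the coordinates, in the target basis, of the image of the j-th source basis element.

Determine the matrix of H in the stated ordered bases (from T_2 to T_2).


the matrix is [[3, 0, 0, 0, 0]; [0, 0, 2, 0, 0]; [0, -2, 0, 0, 0]; [0, 0, 0, -3, 2]; [0, 0, 0, -2, -3]] (rows listed top to bottom)

image of 1: 3
image of cos x: -2sin x
image of sin x: 2cos x
image of cos 2x: -3cos 2x - 2sin 2x
image of sin 2x: 2cos 2x - 3sin 2x
each image's coordinates form column j of the matrix


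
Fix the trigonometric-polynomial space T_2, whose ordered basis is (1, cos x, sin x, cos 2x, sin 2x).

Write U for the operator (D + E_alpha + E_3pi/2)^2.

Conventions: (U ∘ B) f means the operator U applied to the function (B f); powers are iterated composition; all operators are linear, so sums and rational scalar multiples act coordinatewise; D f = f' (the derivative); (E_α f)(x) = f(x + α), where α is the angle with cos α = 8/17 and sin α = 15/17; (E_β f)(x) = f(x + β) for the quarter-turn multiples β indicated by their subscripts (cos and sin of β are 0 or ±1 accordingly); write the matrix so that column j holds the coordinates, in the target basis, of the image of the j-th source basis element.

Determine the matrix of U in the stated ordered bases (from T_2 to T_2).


the matrix is [[4, 0, 0, 0, 0]; [0, -161/289, 240/289, 0, 0]; [0, -240/289, -161/289, 0, 0]; [0, 0, 0, -466624/83521, -736200/83521]; [0, 0, 0, 736200/83521, -466624/83521]] (rows listed top to bottom)

image of 1: 4
image of cos x: -(161/289)cos x - (240/289)sin x
image of sin x: (240/289)cos x - (161/289)sin x
image of cos 2x: -(466624/83521)cos 2x + (736200/83521)sin 2x
image of sin 2x: -(736200/83521)cos 2x - (466624/83521)sin 2x
each image's coordinates form column j of the matrix


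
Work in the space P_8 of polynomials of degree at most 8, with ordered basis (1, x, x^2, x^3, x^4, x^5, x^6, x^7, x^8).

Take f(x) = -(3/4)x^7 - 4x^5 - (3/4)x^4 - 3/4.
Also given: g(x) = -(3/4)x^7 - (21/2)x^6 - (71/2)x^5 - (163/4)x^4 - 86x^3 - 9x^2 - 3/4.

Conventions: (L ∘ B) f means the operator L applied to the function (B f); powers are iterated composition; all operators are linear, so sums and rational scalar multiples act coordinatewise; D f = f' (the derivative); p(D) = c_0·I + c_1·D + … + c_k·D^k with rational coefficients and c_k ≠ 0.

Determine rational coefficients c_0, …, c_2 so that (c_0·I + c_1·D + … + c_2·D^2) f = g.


c_0 = 1, c_1 = 2, c_2 = 1

D^0 f = -(3/4)x^7 - 4x^5 - (3/4)x^4 - 3/4
D^1 f = -(21/4)x^6 - 20x^4 - 3x^3
D^2 f = -(63/2)x^5 - 80x^3 - 9x^2
matching coefficients of g against c_0 f + c_1 Df + … from the top degree down determines the c_i
solution: c_0 = 1, c_1 = 2, c_2 = 1


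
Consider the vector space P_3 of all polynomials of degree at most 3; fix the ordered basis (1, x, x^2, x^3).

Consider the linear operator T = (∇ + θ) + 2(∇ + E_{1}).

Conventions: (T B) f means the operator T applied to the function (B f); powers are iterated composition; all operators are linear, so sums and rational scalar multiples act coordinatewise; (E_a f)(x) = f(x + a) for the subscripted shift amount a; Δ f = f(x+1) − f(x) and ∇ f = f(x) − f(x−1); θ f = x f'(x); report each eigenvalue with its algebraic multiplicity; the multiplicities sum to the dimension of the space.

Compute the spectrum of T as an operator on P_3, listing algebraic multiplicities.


λ = 2 (multiplicity 1), λ = 3 (multiplicity 1), λ = 4 (multiplicity 1), λ = 5 (multiplicity 1)

image of 1: 2
image of x: 3x + 5
image of x^2: 4x^2 + 10x - 1
image of x^3: 5x^3 + 15x^2 - 3x + 5
the matrix is upper triangular; its diagonal is (2, 3, 4, 5)
for a triangular matrix the eigenvalues are the diagonal entries, with algebraic multiplicity their repetition count


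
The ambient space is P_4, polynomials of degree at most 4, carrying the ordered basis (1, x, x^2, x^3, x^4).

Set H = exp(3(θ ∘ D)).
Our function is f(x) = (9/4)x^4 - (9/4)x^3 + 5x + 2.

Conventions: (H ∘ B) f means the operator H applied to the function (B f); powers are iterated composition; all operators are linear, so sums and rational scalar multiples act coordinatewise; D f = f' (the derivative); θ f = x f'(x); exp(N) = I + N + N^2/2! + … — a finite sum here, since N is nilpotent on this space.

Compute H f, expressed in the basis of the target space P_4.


the image equals g(x) = (9/4)x^4 + (315/4)x^3 + (1377/2)x^2 + (2683/2)x + 2

order-1 term: 81x^3 - (81/2)x^2
order-2 term: 729x^2 - (243/2)x
order-3 term: 1458x
the series for exp(3(θ ∘ D)) f terminates at order 3
exp(3(θ ∘ D)) f = (9/4)x^4 + (315/4)x^3 + (1377/2)x^2 + (2683/2)x + 2


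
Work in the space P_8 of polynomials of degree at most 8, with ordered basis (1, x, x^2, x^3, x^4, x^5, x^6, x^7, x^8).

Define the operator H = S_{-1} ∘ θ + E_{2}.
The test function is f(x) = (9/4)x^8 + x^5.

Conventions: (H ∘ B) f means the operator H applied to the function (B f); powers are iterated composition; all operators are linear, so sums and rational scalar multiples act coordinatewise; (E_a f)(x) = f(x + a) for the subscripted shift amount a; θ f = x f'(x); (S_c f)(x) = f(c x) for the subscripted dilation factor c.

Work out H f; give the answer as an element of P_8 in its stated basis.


the result is g(x) = (81/4)x^8 + 36x^7 + 252x^6 + 1004x^5 + 2530x^4 + 4072x^3 + 4112x^2 + 2384x + 608

θ f = 18x^8 + 5x^5
S_{-1} θ f = 18x^8 - 5x^5
E_{2} f = (9/4)x^8 + 36x^7 + 252x^6 + 1009x^5 + 2530x^4 + 4072x^3 + 4112x^2 + 2384x + 608
(S_{-1} ∘ θ + E_{2}) f = (81/4)x^8 + 36x^7 + 252x^6 + 1004x^5 + 2530x^4 + 4072x^3 + 4112x^2 + 2384x + 608


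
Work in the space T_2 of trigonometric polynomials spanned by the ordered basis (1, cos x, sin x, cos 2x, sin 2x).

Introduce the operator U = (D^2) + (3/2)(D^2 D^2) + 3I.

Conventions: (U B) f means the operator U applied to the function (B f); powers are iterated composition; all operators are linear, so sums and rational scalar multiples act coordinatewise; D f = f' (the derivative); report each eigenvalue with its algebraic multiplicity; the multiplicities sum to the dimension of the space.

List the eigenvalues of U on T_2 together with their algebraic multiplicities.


λ = 3 (multiplicity 1), λ = 7/2 (multiplicity 2), λ = 23 (multiplicity 2)

image of 1: 3
image of cos x: (7/2)cos x
image of sin x: (7/2)sin x
image of cos 2x: 23cos 2x
image of sin 2x: 23sin 2x
the matrix is diagonal; its diagonal is (3, 7/2, 7/2, 23, 23)
for a triangular matrix the eigenvalues are the diagonal entries, with algebraic multiplicity their repetition count


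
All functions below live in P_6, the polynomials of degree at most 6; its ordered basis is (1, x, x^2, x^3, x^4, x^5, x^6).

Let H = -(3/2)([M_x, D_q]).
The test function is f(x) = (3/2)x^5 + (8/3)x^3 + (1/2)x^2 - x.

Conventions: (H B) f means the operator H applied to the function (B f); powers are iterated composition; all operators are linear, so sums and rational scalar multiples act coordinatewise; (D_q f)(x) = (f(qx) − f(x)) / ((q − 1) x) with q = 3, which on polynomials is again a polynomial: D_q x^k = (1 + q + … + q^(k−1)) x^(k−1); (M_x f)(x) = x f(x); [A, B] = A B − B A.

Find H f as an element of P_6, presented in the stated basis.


D_q f = (363/2)x^4 + (104/3)x^2 + 2x - 1
M_x D_q f = (363/2)x^5 + (104/3)x^3 + 2x^2 - x
M_x f = (3/2)x^6 + (8/3)x^4 + (1/2)x^3 - x^2
D_q M_x f = 546x^5 + (320/3)x^3 + (13/2)x^2 - 4x
[M_x, D_q] f = -(729/2)x^5 - 72x^3 - (9/2)x^2 + 3x
(-(3/2)([M_x, D_q])) f = (2187/4)x^5 + 108x^3 + (27/4)x^2 - (9/2)x

the image equals g(x) = (2187/4)x^5 + 108x^3 + (27/4)x^2 - (9/2)x


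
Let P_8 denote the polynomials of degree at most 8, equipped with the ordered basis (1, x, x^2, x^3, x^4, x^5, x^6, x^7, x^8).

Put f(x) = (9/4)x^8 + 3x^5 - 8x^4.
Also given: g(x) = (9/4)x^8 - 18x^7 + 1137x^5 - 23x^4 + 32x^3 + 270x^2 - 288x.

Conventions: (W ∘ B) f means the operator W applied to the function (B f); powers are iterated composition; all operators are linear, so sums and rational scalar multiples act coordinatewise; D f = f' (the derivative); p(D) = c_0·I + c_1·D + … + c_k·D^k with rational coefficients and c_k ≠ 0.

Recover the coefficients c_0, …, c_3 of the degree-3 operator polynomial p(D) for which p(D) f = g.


D^0 f = (9/4)x^8 + 3x^5 - 8x^4
D^1 f = 18x^7 + 15x^4 - 32x^3
D^2 f = 126x^6 + 60x^3 - 96x^2
D^3 f = 756x^5 + 180x^2 - 192x
matching coefficients of g against c_0 f + c_1 Df + … from the top degree down determines the c_i
solution: c_0 = 1, c_1 = -1, c_2 = 0, c_3 = 3/2

c_0 = 1, c_1 = -1, c_2 = 0, c_3 = 3/2


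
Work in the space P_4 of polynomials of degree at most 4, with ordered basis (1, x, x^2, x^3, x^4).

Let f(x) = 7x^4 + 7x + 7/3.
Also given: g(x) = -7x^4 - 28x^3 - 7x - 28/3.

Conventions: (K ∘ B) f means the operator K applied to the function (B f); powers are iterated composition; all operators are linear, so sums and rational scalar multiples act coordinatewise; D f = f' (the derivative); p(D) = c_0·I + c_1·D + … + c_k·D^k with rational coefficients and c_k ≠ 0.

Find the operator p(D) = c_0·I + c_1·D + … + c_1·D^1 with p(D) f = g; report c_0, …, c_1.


c_0 = -1, c_1 = -1

D^0 f = 7x^4 + 7x + 7/3
D^1 f = 28x^3 + 7
matching coefficients of g against c_0 f + c_1 Df + … from the top degree down determines the c_i
solution: c_0 = -1, c_1 = -1


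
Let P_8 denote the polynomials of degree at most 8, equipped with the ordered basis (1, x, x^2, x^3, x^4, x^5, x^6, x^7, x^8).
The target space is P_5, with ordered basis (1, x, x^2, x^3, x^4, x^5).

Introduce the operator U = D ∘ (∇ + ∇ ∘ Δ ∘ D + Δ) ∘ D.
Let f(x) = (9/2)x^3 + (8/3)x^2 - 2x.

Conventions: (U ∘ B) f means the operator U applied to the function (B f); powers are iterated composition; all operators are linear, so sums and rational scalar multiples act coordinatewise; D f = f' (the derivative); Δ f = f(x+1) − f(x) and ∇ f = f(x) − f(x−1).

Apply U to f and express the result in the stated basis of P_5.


D f = (27/2)x^2 + (16/3)x - 2
∇ D f = 27x - 49/6
D D f = 27x + 16/3
Δ D D f = 27
∇ Δ D D f = 0
Δ D f = 27x + 113/6
(∇ + ∇ ∘ Δ ∘ D + Δ) D f = 54x + 32/3
D (∇ + ∇ ∘ Δ ∘ D + Δ) D f = 54

the result is g(x) = 54


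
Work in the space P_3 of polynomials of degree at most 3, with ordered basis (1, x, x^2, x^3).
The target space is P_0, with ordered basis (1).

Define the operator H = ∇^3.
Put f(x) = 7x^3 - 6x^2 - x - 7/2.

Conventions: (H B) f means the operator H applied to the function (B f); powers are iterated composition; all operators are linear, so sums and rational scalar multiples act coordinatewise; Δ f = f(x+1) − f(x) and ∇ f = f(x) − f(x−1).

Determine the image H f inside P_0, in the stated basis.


∇ f = 21x^2 - 33x + 12
∇ ∇ f = 42x - 54
∇ ∇ ∇ f = 42

g(x) = 42


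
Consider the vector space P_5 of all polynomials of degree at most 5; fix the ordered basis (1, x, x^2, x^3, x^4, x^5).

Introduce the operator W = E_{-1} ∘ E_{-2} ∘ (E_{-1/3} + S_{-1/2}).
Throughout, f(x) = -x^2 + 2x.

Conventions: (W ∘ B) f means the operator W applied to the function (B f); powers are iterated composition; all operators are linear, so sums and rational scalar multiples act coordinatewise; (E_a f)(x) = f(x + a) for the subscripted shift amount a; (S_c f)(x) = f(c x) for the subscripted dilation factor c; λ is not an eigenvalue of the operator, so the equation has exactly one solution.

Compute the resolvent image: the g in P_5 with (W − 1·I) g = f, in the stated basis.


the image equals g(x) = -4x^2 + (184/3)x + 1493/9

write g with unknown coordinates in the stated basis and equate coefficients in (W − 1·I) g = f
solving from the highest basis element down gives g = -4x^2 + (184/3)x + 1493/9
check: W g = -5x^2 + (190/3)x + 1493/9
so W g − 1·g = -x^2 + 2x = f ✓


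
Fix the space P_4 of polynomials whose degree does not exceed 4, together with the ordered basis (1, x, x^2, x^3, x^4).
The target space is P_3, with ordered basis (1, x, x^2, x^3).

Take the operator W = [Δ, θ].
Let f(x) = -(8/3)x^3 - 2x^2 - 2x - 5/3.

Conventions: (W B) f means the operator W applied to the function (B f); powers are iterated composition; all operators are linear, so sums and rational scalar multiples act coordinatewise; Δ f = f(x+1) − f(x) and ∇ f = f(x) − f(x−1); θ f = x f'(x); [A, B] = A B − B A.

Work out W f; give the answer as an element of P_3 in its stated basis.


θ f = -8x^3 - 4x^2 - 2x
Δ θ f = -24x^2 - 32x - 14
Δ f = -8x^2 - 12x - 20/3
θ Δ f = -16x^2 - 12x
[Δ, θ] f = -8x^2 - 20x - 14

the result is g(x) = -8x^2 - 20x - 14


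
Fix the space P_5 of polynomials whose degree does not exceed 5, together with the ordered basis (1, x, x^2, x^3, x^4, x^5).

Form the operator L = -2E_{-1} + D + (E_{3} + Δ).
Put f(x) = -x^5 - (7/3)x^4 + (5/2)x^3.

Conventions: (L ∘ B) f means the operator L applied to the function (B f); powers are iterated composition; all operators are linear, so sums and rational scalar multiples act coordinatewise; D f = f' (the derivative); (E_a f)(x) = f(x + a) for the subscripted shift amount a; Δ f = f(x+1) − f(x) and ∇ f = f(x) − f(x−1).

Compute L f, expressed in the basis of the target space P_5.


E_{-1} f = -x^5 + (8/3)x^4 + (11/6)x^3 - (23/2)x^2 + (71/6)x - 23/6
(-2E_{-1}) f = 2x^5 - (16/3)x^4 - (11/3)x^3 + 23x^2 - (71/3)x + 23/3
D f = -5x^4 - (28/3)x^3 + (15/2)x^2
E_{3} f = -x^5 - (52/3)x^4 - (231/2)x^3 - (747/2)x^2 - (1179/2)x - 729/2
Δ f = -5x^4 - (58/3)x^3 - (33/2)x^2 - (41/6)x - 5/6
(E_{3} + Δ) f = -x^5 - (67/3)x^4 - (809/6)x^3 - 390x^2 - (1789/3)x - 1096/3
(-2E_{-1} + D + (E_{3} + Δ)) f = x^5 - (98/3)x^4 - (887/6)x^3 - (719/2)x^2 - 620x - 1073/3

the image equals g(x) = x^5 - (98/3)x^4 - (887/6)x^3 - (719/2)x^2 - 620x - 1073/3


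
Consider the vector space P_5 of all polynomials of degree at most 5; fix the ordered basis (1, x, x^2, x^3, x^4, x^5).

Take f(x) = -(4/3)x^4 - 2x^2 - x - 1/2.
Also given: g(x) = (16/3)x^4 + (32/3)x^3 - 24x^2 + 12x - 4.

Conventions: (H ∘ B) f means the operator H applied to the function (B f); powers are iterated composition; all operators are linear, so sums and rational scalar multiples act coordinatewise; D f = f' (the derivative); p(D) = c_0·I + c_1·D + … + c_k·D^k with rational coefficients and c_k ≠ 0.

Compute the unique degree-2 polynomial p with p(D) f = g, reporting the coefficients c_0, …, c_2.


D^0 f = -(4/3)x^4 - 2x^2 - x - 1/2
D^1 f = -(16/3)x^3 - 4x - 1
D^2 f = -16x^2 - 4
matching coefficients of g against c_0 f + c_1 Df + … from the top degree down determines the c_i
solution: c_0 = -4, c_1 = -2, c_2 = 2

c_0 = -4, c_1 = -2, c_2 = 2


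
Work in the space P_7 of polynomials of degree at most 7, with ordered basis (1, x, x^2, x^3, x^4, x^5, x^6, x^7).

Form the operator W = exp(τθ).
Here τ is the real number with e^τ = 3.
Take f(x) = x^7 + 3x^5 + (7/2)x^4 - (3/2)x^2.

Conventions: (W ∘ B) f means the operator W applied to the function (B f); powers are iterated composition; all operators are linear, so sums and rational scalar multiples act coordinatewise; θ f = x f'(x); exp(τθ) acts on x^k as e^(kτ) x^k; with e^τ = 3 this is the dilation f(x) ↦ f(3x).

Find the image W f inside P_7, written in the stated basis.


the image equals g(x) = 2187x^7 + 729x^5 + (567/2)x^4 - (27/2)x^2

exp(τθ) x^k = e^(kτ) x^k; with e^τ = 3 this sends x^k to 3^k x^k
x^2 ↦ 9 x^2
x^4 ↦ 81 x^4
x^5 ↦ 243 x^5
x^7 ↦ 2187 x^7
applying this coordinatewise to f: exp(τθ) f = 2187x^7 + 729x^5 + (567/2)x^4 - (27/2)x^2


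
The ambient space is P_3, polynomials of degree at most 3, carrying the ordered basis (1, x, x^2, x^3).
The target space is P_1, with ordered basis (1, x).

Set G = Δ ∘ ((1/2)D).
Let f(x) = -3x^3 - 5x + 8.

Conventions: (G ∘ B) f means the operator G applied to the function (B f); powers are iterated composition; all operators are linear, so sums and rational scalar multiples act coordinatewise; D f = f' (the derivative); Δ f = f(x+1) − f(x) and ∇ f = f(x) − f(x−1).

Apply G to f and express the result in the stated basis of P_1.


D f = -9x^2 - 5
((1/2)D) f = -(9/2)x^2 - 5/2
Δ ((1/2)D) f = -9x - 9/2

the result is g(x) = -9x - 9/2


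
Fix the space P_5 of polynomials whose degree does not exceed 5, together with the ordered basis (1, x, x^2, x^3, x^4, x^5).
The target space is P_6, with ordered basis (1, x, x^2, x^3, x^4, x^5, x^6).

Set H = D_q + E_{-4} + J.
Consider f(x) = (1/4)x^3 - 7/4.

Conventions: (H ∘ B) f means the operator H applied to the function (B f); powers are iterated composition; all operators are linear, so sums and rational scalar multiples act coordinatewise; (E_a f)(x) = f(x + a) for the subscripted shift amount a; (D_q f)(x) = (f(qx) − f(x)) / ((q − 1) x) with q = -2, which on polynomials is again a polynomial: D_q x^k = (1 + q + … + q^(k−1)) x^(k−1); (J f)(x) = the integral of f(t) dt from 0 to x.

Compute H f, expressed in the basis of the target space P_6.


D_q f = (3/4)x^2
E_{-4} f = (1/4)x^3 - 3x^2 + 12x - 71/4
J f = (1/16)x^4 - (7/4)x
(D_q + E_{-4} + J) f = (1/16)x^4 + (1/4)x^3 - (9/4)x^2 + (41/4)x - 71/4

the image equals g(x) = (1/16)x^4 + (1/4)x^3 - (9/4)x^2 + (41/4)x - 71/4


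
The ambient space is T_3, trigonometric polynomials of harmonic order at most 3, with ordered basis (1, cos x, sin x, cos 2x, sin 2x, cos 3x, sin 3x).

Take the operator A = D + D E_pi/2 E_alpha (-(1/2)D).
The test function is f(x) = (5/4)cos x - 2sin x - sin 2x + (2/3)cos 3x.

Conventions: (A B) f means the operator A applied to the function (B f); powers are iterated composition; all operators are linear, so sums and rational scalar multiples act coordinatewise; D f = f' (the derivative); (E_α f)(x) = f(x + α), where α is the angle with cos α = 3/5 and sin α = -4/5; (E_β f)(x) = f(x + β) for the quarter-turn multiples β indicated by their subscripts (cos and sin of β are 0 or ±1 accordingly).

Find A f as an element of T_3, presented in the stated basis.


D f = -2cos x - (5/4)sin x - 2cos 2x - 2sin 3x
D f = -2cos x - (5/4)sin x - 2cos 2x - 2sin 3x
(-(1/2)D) f = cos x + (5/8)sin x + cos 2x + sin 3x
E_alpha (-(1/2)D) f = (1/10)cos x + (47/40)sin x - (7/25)cos 2x + (24/25)sin 2x - (44/125)cos 3x - (117/125)sin 3x
E_pi/2 E_alpha (-(1/2)D) f = (47/40)cos x - (1/10)sin x + (7/25)cos 2x - (24/25)sin 2x + (117/125)cos 3x - (44/125)sin 3x
D (E_pi/2 E_alpha) (-(1/2)D) f = -(1/10)cos x - (47/40)sin x - (48/25)cos 2x - (14/25)sin 2x - (132/125)cos 3x - (351/125)sin 3x
(D + D E_pi/2 E_alpha (-(1/2)D)) f = -(21/10)cos x - (97/40)sin x - (98/25)cos 2x - (14/25)sin 2x - (132/125)cos 3x - (601/125)sin 3x

the result is g(x) = -(21/10)cos x - (97/40)sin x - (98/25)cos 2x - (14/25)sin 2x - (132/125)cos 3x - (601/125)sin 3x
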